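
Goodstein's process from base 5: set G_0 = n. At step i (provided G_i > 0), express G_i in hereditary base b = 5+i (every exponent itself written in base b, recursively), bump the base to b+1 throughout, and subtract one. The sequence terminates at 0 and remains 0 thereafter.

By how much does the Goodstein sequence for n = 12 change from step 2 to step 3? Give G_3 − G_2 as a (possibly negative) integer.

G_0=12  [base 5] 2·5 + 2  →[5↦6]→  2·6 + 2 = 14  −1 ⇒ G_1=13
G_1=13  [base 6] 2·6 + 1  →[6↦7]→  2·7 + 1 = 15  −1 ⇒ G_2=14
G_2=14  [base 7] 2·7  →[7↦8]→  2·8 = 16  −1 ⇒ G_3=15

1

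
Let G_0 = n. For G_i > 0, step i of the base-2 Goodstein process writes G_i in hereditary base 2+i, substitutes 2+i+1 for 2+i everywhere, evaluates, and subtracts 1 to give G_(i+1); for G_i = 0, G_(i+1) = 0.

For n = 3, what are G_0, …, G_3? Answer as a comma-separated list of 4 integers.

[0] 3 ≡ 2 + 1 (base 2). Lift 3: 4. −1: 3.
[1] 3 ≡ 3 (base 3). Lift 4: 4. −1: 3.
[2] 3 ≡ 3 (base 4). Lift 5: 3. −1: 2.

3, 3, 3, 2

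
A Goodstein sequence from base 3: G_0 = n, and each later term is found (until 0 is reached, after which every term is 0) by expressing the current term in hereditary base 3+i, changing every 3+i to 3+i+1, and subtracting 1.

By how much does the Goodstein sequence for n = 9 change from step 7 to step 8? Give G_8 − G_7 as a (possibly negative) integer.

1

[0] 9 ≡ 3^2 (base 3). Lift 4: 16. −1: 15.
[1] 15 ≡ 3·4 + 3 (base 4). Lift 5: 18. −1: 17.
[2] 17 ≡ 3·5 + 2 (base 5). Lift 6: 20. −1: 19.
[3] 19 ≡ 3·6 + 1 (base 6). Lift 7: 22. −1: 21.
[4] 21 ≡ 3·7 (base 7). Lift 8: 24. −1: 23.
[5] 23 ≡ 2·8 + 7 (base 8). Lift 9: 25. −1: 24.
[6] 24 ≡ 2·9 + 6 (base 9). Lift 10: 26. −1: 25.
[7] 25 ≡ 2·10 + 5 (base 10). Lift 11: 27. −1: 26.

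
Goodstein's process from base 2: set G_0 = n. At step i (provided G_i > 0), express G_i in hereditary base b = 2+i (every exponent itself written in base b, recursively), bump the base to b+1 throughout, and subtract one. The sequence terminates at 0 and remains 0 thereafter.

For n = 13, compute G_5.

base 2: 13 = 2^(2 + 1) + 2^2 + 1; at 3: 3^(3 + 1) + 3^3 + 1 = 109; next = 108
base 3: 108 = 3^(3 + 1) + 3^3; at 4: 4^(4 + 1) + 4^4 = 1280; next = 1279
base 4: 1279 = 4^(4 + 1) + 3·4^3 + 3·4^2 + 3·4 + 3; at 5: 5^(5 + 1) + 3·5^3 + 3·5^2 + 3·5 + 3 = 16093; next = 16092
base 5: 16092 = 5^(5 + 1) + 3·5^3 + 3·5^2 + 3·5 + 2; at 6: 6^(6 + 1) + 3·6^3 + 3·6^2 + 3·6 + 2 = 280712; next = 280711
base 6: 280711 = 6^(6 + 1) + 3·6^3 + 3·6^2 + 3·6 + 1; at 7: 7^(7 + 1) + 3·7^3 + 3·7^2 + 3·7 + 1 = 5765999; next = 5765998
base 7: 5765998 = 7^(7 + 1) + 3·7^3 + 3·7^2 + 3·7; at 8: 8^(8 + 1) + 3·8^3 + 3·8^2 + 3·8 = 134219480; next = 134219479

5765998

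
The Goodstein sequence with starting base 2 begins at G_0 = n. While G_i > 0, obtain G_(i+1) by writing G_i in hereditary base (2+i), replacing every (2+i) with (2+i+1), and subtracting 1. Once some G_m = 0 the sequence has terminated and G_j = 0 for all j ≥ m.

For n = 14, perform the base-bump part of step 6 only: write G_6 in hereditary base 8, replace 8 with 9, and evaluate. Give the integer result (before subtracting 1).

3487116549

base 2: 14 = 2^(2 + 1) + 2^2 + 2; at 3: 3^(3 + 1) + 3^3 + 3 = 111; next = 110
base 3: 110 = 3^(3 + 1) + 3^3 + 2; at 4: 4^(4 + 1) + 4^4 + 2 = 1282; next = 1281
base 4: 1281 = 4^(4 + 1) + 4^4 + 1; at 5: 5^(5 + 1) + 5^5 + 1 = 18751; next = 18750
base 5: 18750 = 5^(5 + 1) + 5^5; at 6: 6^(6 + 1) + 6^6 = 326592; next = 326591
base 6: 326591 = 6^(6 + 1) + 5·6^5 + 5·6^4 + 5·6^3 + 5·6^2 + 5·6 + 5; at 7: 7^(7 + 1) + 5·7^5 + 5·7^4 + 5·7^3 + 5·7^2 + 5·7 + 5 = 5862841; next = 5862840
base 7: 5862840 = 7^(7 + 1) + 5·7^5 + 5·7^4 + 5·7^3 + 5·7^2 + 5·7 + 4; at 8: 8^(8 + 1) + 5·8^5 + 5·8^4 + 5·8^3 + 5·8^2 + 5·8 + 4 = 134404972; next = 134404971
base 8: 134404971 = 8^(8 + 1) + 5·8^5 + 5·8^4 + 5·8^3 + 5·8^2 + 5·8 + 3; at 9: 9^(9 + 1) + 5·9^5 + 5·9^4 + 5·9^3 + 5·9^2 + 5·9 + 3 = 3487116549; next = 3487116548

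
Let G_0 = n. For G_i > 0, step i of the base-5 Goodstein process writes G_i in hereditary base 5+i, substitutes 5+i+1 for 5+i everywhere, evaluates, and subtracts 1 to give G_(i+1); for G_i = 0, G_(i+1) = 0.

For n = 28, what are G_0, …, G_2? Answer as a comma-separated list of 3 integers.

28, 38, 50

step 0: 28 = 5^2 + 3; sub 6 for 5: 6^2 + 3; = 39; G_1 = 39−1 = 38
step 1: 38 = 6^2 + 2; sub 7 for 6: 7^2 + 2; = 51; G_2 = 51−1 = 50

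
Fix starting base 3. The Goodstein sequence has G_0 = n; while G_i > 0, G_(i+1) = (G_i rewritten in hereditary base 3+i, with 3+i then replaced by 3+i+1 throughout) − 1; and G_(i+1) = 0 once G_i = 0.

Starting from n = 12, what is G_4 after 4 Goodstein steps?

(0) 12|_3 = 3^2 + 3 ↦ 4^2 + 4|_4 = 20 ⇒ 19
(1) 19|_4 = 4^2 + 3 ↦ 5^2 + 3|_5 = 28 ⇒ 27
(2) 27|_5 = 5^2 + 2 ↦ 6^2 + 2|_6 = 38 ⇒ 37
(3) 37|_6 = 6^2 + 1 ↦ 7^2 + 1|_7 = 50 ⇒ 49
(4) 49|_7 = 7^2 ↦ 8^2|_8 = 64 ⇒ 63

49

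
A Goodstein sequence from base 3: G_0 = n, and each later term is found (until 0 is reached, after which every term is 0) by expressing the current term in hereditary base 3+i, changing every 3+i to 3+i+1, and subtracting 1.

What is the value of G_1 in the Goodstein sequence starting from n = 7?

8

[0] 7 ≡ 2·3 + 1 (base 3). Lift 4: 9. −1: 8.
[1] 8 ≡ 2·4 (base 4). Lift 5: 10. −1: 9.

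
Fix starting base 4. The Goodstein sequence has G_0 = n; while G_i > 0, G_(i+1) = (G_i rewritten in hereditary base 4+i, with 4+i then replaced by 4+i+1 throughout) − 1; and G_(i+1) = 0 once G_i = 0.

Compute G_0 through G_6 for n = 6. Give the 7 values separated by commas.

[0] 6 ≡ 4 + 2 (base 4). Lift 5: 7. −1: 6.
[1] 6 ≡ 5 + 1 (base 5). Lift 6: 7. −1: 6.
[2] 6 ≡ 6 (base 6). Lift 7: 7. −1: 6.
[3] 6 ≡ 6 (base 7). Lift 8: 6. −1: 5.
[4] 5 ≡ 5 (base 8). Lift 9: 5. −1: 4.
[5] 4 ≡ 4 (base 9). Lift 10: 4. −1: 3.

6, 6, 6, 6, 5, 4, 3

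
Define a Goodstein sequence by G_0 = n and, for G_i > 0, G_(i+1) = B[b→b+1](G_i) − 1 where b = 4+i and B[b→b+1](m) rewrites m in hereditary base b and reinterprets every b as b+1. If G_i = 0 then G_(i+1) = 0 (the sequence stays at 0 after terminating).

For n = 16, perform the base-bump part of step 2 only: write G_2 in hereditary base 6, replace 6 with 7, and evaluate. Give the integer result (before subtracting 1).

G_0 = 16. HB_4(16) = 4^2. Bump = 25. G_1 = 24.
G_1 = 24. HB_5(24) = 4·5 + 4. Bump = 28. G_2 = 27.
G_2 = 27. HB_6(27) = 4·6 + 3. Bump = 31. G_3 = 30.

31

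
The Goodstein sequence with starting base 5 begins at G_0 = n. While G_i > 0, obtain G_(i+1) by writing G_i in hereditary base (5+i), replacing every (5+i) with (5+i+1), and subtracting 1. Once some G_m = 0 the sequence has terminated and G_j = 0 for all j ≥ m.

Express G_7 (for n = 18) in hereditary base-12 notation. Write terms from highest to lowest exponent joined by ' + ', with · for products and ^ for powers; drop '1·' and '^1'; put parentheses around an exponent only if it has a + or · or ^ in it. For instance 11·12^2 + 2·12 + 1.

2·12 + 5

(0) 18|_5 = 3·5 + 3 ↦ 3·6 + 3|_6 = 21 ⇒ 20
(1) 20|_6 = 3·6 + 2 ↦ 3·7 + 2|_7 = 23 ⇒ 22
(2) 22|_7 = 3·7 + 1 ↦ 3·8 + 1|_8 = 25 ⇒ 24
(3) 24|_8 = 3·8 ↦ 3·9|_9 = 27 ⇒ 26
(4) 26|_9 = 2·9 + 8 ↦ 2·10 + 8|_10 = 28 ⇒ 27
(5) 27|_10 = 2·10 + 7 ↦ 2·11 + 7|_11 = 29 ⇒ 28
(6) 28|_11 = 2·11 + 6 ↦ 2·12 + 6|_12 = 30 ⇒ 29
(7) 29|_12 = 2·12 + 5 ↦ 2·13 + 5|_13 = 31 ⇒ 30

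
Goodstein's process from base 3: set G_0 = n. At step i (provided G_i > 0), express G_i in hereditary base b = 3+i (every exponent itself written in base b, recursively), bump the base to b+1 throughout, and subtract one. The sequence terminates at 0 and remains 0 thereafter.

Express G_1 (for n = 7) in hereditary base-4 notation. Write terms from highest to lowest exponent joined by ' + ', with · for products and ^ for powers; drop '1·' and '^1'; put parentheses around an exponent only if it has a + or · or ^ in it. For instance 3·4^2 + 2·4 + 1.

G_0=7  [base 3] 2·3 + 1  →[3↦4]→  2·4 + 1 = 9  −1 ⇒ G_1=8
G_1=8  [base 4] 2·4  →[4↦5]→  2·5 = 10  −1 ⇒ G_2=9

2·4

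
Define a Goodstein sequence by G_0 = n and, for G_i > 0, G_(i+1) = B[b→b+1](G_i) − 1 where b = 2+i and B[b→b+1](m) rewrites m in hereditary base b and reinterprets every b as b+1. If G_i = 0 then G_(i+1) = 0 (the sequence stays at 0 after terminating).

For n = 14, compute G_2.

(0) 14|_2 = 2^(2 + 1) + 2^2 + 2 ↦ 3^(3 + 1) + 3^3 + 3|_3 = 111 ⇒ 110
(1) 110|_3 = 3^(3 + 1) + 3^3 + 2 ↦ 4^(4 + 1) + 4^4 + 2|_4 = 1282 ⇒ 1281
(2) 1281|_4 = 4^(4 + 1) + 4^4 + 1 ↦ 5^(5 + 1) + 5^5 + 1|_5 = 18751 ⇒ 18750

1281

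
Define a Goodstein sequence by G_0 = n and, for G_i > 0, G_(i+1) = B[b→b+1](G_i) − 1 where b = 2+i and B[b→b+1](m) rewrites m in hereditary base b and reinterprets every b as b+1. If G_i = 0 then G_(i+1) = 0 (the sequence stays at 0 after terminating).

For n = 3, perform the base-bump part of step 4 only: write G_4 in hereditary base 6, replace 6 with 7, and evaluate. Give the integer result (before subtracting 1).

1

i=0: 3 = 2 + 1 (b=2); 2→3: 3 + 1 = 4; 4−1 = 3
i=1: 3 = 3 (b=3); 3→4: 4 = 4; 4−1 = 3
i=2: 3 = 3 (b=4); 4→5: 3 = 3; 3−1 = 2
i=3: 2 = 2 (b=5); 5→6: 2 = 2; 2−1 = 1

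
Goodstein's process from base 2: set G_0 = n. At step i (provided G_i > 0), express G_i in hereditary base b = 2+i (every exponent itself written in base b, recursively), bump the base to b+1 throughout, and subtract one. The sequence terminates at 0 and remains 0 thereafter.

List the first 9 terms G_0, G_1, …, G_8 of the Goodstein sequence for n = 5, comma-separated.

[0] 5 ≡ 2^2 + 1 (base 2). Lift 3: 28. −1: 27.
[1] 27 ≡ 3^3 (base 3). Lift 4: 256. −1: 255.
[2] 255 ≡ 3·4^3 + 3·4^2 + 3·4 + 3 (base 4). Lift 5: 468. −1: 467.
[3] 467 ≡ 3·5^3 + 3·5^2 + 3·5 + 2 (base 5). Lift 6: 776. −1: 775.
[4] 775 ≡ 3·6^3 + 3·6^2 + 3·6 + 1 (base 6). Lift 7: 1198. −1: 1197.
[5] 1197 ≡ 3·7^3 + 3·7^2 + 3·7 (base 7). Lift 8: 1752. −1: 1751.
[6] 1751 ≡ 3·8^3 + 3·8^2 + 2·8 + 7 (base 8). Lift 9: 2455. −1: 2454.
[7] 2454 ≡ 3·9^3 + 3·9^2 + 2·9 + 6 (base 9). Lift 10: 3326. −1: 3325.

5, 27, 255, 467, 775, 1197, 1751, 2454, 3325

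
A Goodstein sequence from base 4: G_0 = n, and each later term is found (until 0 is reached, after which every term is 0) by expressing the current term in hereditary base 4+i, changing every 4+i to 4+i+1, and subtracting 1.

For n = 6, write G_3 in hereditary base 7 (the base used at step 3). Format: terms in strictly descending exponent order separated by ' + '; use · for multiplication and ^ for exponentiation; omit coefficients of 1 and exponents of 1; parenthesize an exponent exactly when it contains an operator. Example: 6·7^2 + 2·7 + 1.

6

(0) 6|_4 = 4 + 2 ↦ 5 + 2|_5 = 7 ⇒ 6
(1) 6|_5 = 5 + 1 ↦ 6 + 1|_6 = 7 ⇒ 6
(2) 6|_6 = 6 ↦ 7|_7 = 7 ⇒ 6
(3) 6|_7 = 6 ↦ 6|_8 = 6 ⇒ 5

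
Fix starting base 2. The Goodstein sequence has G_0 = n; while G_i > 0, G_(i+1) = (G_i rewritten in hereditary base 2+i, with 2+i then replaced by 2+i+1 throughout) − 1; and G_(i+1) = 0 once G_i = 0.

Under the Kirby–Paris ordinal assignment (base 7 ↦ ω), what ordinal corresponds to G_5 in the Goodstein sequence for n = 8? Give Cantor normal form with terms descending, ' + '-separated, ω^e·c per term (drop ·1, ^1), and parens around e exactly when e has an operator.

ω^ω·2 + ω^2·2 + ω + 4

i=0: 8 = 2^(2 + 1) (b=2); 2→3: 3^(3 + 1) = 81; 81−1 = 80
i=1: 80 = 2·3^3 + 2·3^2 + 2·3 + 2 (b=3); 3→4: 2·4^4 + 2·4^2 + 2·4 + 2 = 554; 554−1 = 553
i=2: 553 = 2·4^4 + 2·4^2 + 2·4 + 1 (b=4); 4→5: 2·5^5 + 2·5^2 + 2·5 + 1 = 6311; 6311−1 = 6310
i=3: 6310 = 2·5^5 + 2·5^2 + 2·5 (b=5); 5→6: 2·6^6 + 2·6^2 + 2·6 = 93396; 93396−1 = 93395
i=4: 93395 = 2·6^6 + 2·6^2 + 6 + 5 (b=6); 6→7: 2·7^7 + 2·7^2 + 7 + 5 = 1647196; 1647196−1 = 1647195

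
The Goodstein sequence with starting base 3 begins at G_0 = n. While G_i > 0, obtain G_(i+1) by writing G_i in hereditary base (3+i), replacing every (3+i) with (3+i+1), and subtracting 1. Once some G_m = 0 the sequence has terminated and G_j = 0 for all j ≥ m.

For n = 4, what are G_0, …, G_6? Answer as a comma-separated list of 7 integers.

4, 4, 4, 3, 2, 1, 0

base 3: 4 = 3 + 1; at 4: 4 + 1 = 5; next = 4
base 4: 4 = 4; at 5: 5 = 5; next = 4
base 5: 4 = 4; at 6: 4 = 4; next = 3
base 6: 3 = 3; at 7: 3 = 3; next = 2
base 7: 2 = 2; at 8: 2 = 2; next = 1
base 8: 1 = 1; at 9: 1 = 1; next = 0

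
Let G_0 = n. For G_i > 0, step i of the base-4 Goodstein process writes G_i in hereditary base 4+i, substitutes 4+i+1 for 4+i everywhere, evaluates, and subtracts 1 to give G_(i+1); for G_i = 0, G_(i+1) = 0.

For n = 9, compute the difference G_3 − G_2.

9 —HB4→ 2·4 + 1 —bump→ 2·5 + 1 = 11 —(−1)→ 10
10 —HB5→ 2·5 —bump→ 2·6 = 12 —(−1)→ 11
11 —HB6→ 6 + 5 —bump→ 7 + 5 = 12 —(−1)→ 11

0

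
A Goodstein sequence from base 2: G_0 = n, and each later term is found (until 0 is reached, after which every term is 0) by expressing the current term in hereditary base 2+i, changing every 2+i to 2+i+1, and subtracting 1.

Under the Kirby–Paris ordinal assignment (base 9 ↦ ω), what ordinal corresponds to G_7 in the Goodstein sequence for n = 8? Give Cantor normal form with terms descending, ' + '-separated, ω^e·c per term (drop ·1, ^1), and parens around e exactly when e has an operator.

ω^ω·2 + ω^2·2 + ω + 2

8 —HB2→ 2^(2 + 1) —bump→ 3^(3 + 1) = 81 —(−1)→ 80
80 —HB3→ 2·3^3 + 2·3^2 + 2·3 + 2 —bump→ 2·4^4 + 2·4^2 + 2·4 + 2 = 554 —(−1)→ 553
553 —HB4→ 2·4^4 + 2·4^2 + 2·4 + 1 —bump→ 2·5^5 + 2·5^2 + 2·5 + 1 = 6311 —(−1)→ 6310
6310 —HB5→ 2·5^5 + 2·5^2 + 2·5 —bump→ 2·6^6 + 2·6^2 + 2·6 = 93396 —(−1)→ 93395
93395 —HB6→ 2·6^6 + 2·6^2 + 6 + 5 —bump→ 2·7^7 + 2·7^2 + 7 + 5 = 1647196 —(−1)→ 1647195
1647195 —HB7→ 2·7^7 + 2·7^2 + 7 + 4 —bump→ 2·8^8 + 2·8^2 + 8 + 4 = 33554572 —(−1)→ 33554571
33554571 —HB8→ 2·8^8 + 2·8^2 + 8 + 3 —bump→ 2·9^9 + 2·9^2 + 9 + 3 = 774841152 —(−1)→ 774841151
774841151 —HB9→ 2·9^9 + 2·9^2 + 9 + 2 —bump→ 2·10^10 + 2·10^2 + 10 + 2 = 20000000212 —(−1)→ 20000000211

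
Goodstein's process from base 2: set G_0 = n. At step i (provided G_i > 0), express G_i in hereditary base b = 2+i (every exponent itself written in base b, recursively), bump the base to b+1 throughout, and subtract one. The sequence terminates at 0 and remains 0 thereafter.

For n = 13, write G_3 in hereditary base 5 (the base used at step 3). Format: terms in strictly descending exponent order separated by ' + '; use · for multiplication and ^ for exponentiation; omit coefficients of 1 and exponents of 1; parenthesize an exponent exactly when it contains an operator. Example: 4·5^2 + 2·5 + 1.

step 0: 13 = 2^(2 + 1) + 2^2 + 1; sub 3 for 2: 3^(3 + 1) + 3^3 + 1; = 109; G_1 = 109−1 = 108
step 1: 108 = 3^(3 + 1) + 3^3; sub 4 for 3: 4^(4 + 1) + 4^4; = 1280; G_2 = 1280−1 = 1279
step 2: 1279 = 4^(4 + 1) + 3·4^3 + 3·4^2 + 3·4 + 3; sub 5 for 4: 5^(5 + 1) + 3·5^3 + 3·5^2 + 3·5 + 3; = 16093; G_3 = 16093−1 = 16092
step 3: 16092 = 5^(5 + 1) + 3·5^3 + 3·5^2 + 3·5 + 2; sub 6 for 5: 6^(6 + 1) + 3·6^3 + 3·6^2 + 3·6 + 2; = 280712; G_4 = 280712−1 = 280711

5^(5 + 1) + 3·5^3 + 3·5^2 + 3·5 + 2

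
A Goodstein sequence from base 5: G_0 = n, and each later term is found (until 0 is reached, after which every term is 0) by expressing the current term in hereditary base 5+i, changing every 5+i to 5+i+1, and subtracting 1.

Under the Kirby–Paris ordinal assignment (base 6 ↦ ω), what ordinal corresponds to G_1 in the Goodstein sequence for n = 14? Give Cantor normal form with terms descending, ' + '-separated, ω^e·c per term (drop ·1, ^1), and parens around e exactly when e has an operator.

ω·2 + 3

(0) 14|_5 = 2·5 + 4 ↦ 2·6 + 4|_6 = 16 ⇒ 15
(1) 15|_6 = 2·6 + 3 ↦ 2·7 + 3|_7 = 17 ⇒ 16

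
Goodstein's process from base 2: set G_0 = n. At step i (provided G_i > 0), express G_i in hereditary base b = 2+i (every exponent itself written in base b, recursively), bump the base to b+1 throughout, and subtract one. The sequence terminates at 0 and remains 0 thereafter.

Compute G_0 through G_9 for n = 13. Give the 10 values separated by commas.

G_0 = 13. HB_2(13) = 2^(2 + 1) + 2^2 + 1. Bump = 109. G_1 = 108.
G_1 = 108. HB_3(108) = 3^(3 + 1) + 3^3. Bump = 1280. G_2 = 1279.
G_2 = 1279. HB_4(1279) = 4^(4 + 1) + 3·4^3 + 3·4^2 + 3·4 + 3. Bump = 16093. G_3 = 16092.
G_3 = 16092. HB_5(16092) = 5^(5 + 1) + 3·5^3 + 3·5^2 + 3·5 + 2. Bump = 280712. G_4 = 280711.
G_4 = 280711. HB_6(280711) = 6^(6 + 1) + 3·6^3 + 3·6^2 + 3·6 + 1. Bump = 5765999. G_5 = 5765998.
G_5 = 5765998. HB_7(5765998) = 7^(7 + 1) + 3·7^3 + 3·7^2 + 3·7. Bump = 134219480. G_6 = 134219479.
G_6 = 134219479. HB_8(134219479) = 8^(8 + 1) + 3·8^3 + 3·8^2 + 2·8 + 7. Bump = 3486786856. G_7 = 3486786855.
G_7 = 3486786855. HB_9(3486786855) = 9^(9 + 1) + 3·9^3 + 3·9^2 + 2·9 + 6. Bump = 100000003326. G_8 = 100000003325.
G_8 = 100000003325. HB_10(100000003325) = 10^(10 + 1) + 3·10^3 + 3·10^2 + 2·10 + 5. Bump = 3138428381104. G_9 = 3138428381103.

13, 108, 1279, 16092, 280711, 5765998, 134219479, 3486786855, 100000003325, 3138428381103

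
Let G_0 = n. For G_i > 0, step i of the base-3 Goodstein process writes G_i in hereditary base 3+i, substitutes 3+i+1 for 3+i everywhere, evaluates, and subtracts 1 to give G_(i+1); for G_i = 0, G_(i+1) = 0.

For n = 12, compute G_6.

69

[0] 12 ≡ 3^2 + 3 (base 3). Lift 4: 20. −1: 19.
[1] 19 ≡ 4^2 + 3 (base 4). Lift 5: 28. −1: 27.
[2] 27 ≡ 5^2 + 2 (base 5). Lift 6: 38. −1: 37.
[3] 37 ≡ 6^2 + 1 (base 6). Lift 7: 50. −1: 49.
[4] 49 ≡ 7^2 (base 7). Lift 8: 64. −1: 63.
[5] 63 ≡ 7·8 + 7 (base 8). Lift 9: 70. −1: 69.
[6] 69 ≡ 7·9 + 6 (base 9). Lift 10: 76. −1: 75.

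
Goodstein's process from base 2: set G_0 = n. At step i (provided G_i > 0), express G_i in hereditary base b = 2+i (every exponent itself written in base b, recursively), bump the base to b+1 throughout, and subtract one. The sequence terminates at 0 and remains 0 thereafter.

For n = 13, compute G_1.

108

13 —HB2→ 2^(2 + 1) + 2^2 + 1 —bump→ 3^(3 + 1) + 3^3 + 1 = 109 —(−1)→ 108
108 —HB3→ 3^(3 + 1) + 3^3 —bump→ 4^(4 + 1) + 4^4 = 1280 —(−1)→ 1279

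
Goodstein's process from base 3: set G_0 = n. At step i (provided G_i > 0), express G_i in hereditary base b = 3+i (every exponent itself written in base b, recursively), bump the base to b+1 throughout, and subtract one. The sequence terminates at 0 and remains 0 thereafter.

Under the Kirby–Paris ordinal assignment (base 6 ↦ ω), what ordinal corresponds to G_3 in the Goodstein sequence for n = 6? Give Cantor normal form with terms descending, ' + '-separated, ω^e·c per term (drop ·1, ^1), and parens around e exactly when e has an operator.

G_0 = 6. HB_3(6) = 2·3. Bump = 8. G_1 = 7.
G_1 = 7. HB_4(7) = 4 + 3. Bump = 8. G_2 = 7.
G_2 = 7. HB_5(7) = 5 + 2. Bump = 8. G_3 = 7.

ω + 1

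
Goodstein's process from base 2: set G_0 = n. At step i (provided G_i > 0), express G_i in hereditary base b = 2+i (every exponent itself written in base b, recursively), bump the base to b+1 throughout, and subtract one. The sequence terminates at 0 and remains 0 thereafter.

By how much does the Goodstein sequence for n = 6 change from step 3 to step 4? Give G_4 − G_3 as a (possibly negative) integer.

base 2: 6 = 2^2 + 2; at 3: 3^3 + 3 = 30; next = 29
base 3: 29 = 3^3 + 2; at 4: 4^4 + 2 = 258; next = 257
base 4: 257 = 4^4 + 1; at 5: 5^5 + 1 = 3126; next = 3125
base 5: 3125 = 5^5; at 6: 6^6 = 46656; next = 46655

43530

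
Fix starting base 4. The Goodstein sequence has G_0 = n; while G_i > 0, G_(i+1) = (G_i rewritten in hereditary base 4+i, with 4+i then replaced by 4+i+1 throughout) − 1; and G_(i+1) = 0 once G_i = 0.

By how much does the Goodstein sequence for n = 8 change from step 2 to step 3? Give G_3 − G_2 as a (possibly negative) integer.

0

G_0 = 8. HB_4(8) = 2·4. Bump = 10. G_1 = 9.
G_1 = 9. HB_5(9) = 5 + 4. Bump = 10. G_2 = 9.
G_2 = 9. HB_6(9) = 6 + 3. Bump = 10. G_3 = 9.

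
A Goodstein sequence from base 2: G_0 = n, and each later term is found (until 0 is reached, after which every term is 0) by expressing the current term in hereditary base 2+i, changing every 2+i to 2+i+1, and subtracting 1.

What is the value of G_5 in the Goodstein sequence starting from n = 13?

step 0: 13 = 2^(2 + 1) + 2^2 + 1; sub 3 for 2: 3^(3 + 1) + 3^3 + 1; = 109; G_1 = 109−1 = 108
step 1: 108 = 3^(3 + 1) + 3^3; sub 4 for 3: 4^(4 + 1) + 4^4; = 1280; G_2 = 1280−1 = 1279
step 2: 1279 = 4^(4 + 1) + 3·4^3 + 3·4^2 + 3·4 + 3; sub 5 for 4: 5^(5 + 1) + 3·5^3 + 3·5^2 + 3·5 + 3; = 16093; G_3 = 16093−1 = 16092
step 3: 16092 = 5^(5 + 1) + 3·5^3 + 3·5^2 + 3·5 + 2; sub 6 for 5: 6^(6 + 1) + 3·6^3 + 3·6^2 + 3·6 + 2; = 280712; G_4 = 280712−1 = 280711
step 4: 280711 = 6^(6 + 1) + 3·6^3 + 3·6^2 + 3·6 + 1; sub 7 for 6: 7^(7 + 1) + 3·7^3 + 3·7^2 + 3·7 + 1; = 5765999; G_5 = 5765999−1 = 5765998
step 5: 5765998 = 7^(7 + 1) + 3·7^3 + 3·7^2 + 3·7; sub 8 for 7: 8^(8 + 1) + 3·8^3 + 3·8^2 + 3·8; = 134219480; G_6 = 134219480−1 = 134219479

5765998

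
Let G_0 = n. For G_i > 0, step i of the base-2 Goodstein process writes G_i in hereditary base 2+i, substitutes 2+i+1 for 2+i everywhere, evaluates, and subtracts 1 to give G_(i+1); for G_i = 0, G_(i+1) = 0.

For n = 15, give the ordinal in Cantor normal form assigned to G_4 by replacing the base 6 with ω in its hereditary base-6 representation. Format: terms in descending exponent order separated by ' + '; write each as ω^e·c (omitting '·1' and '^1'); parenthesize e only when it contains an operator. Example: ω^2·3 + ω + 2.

[0] 15 ≡ 2^(2 + 1) + 2^2 + 2 + 1 (base 2). Lift 3: 112. −1: 111.
[1] 111 ≡ 3^(3 + 1) + 3^3 + 3 (base 3). Lift 4: 1284. −1: 1283.
[2] 1283 ≡ 4^(4 + 1) + 4^4 + 3 (base 4). Lift 5: 18753. −1: 18752.
[3] 18752 ≡ 5^(5 + 1) + 5^5 + 2 (base 5). Lift 6: 326594. −1: 326593.
[4] 326593 ≡ 6^(6 + 1) + 6^6 + 1 (base 6). Lift 7: 6588345. −1: 6588344.

ω^(ω + 1) + ω^ω + 1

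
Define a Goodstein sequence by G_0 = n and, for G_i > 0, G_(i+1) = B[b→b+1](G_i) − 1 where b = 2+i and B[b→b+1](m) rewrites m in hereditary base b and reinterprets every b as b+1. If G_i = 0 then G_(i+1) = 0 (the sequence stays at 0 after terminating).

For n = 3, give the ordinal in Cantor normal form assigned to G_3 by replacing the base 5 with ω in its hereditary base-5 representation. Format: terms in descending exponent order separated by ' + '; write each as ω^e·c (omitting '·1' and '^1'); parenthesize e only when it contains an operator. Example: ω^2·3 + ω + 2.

3 —HB2→ 2 + 1 —bump→ 3 + 1 = 4 —(−1)→ 3
3 —HB3→ 3 —bump→ 4 = 4 —(−1)→ 3
3 —HB4→ 3 —bump→ 3 = 3 —(−1)→ 2

2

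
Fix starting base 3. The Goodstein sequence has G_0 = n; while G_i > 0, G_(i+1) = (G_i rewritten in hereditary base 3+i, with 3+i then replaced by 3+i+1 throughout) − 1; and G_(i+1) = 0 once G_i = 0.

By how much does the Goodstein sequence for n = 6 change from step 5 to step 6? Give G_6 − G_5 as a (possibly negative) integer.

-1

6 —HB3→ 2·3 —bump→ 2·4 = 8 —(−1)→ 7
7 —HB4→ 4 + 3 —bump→ 5 + 3 = 8 —(−1)→ 7
7 —HB5→ 5 + 2 —bump→ 6 + 2 = 8 —(−1)→ 7
7 —HB6→ 6 + 1 —bump→ 7 + 1 = 8 —(−1)→ 7
7 —HB7→ 7 —bump→ 8 = 8 —(−1)→ 7
7 —HB8→ 7 —bump→ 7 = 7 —(−1)→ 6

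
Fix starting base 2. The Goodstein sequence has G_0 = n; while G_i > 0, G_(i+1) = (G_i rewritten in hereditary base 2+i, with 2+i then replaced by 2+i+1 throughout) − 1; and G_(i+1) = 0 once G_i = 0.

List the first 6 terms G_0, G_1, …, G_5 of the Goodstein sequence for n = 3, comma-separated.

3 —HB2→ 2 + 1 —bump→ 3 + 1 = 4 —(−1)→ 3
3 —HB3→ 3 —bump→ 4 = 4 —(−1)→ 3
3 —HB4→ 3 —bump→ 3 = 3 —(−1)→ 2
2 —HB5→ 2 —bump→ 2 = 2 —(−1)→ 1
1 —HB6→ 1 —bump→ 1 = 1 —(−1)→ 0

3, 3, 3, 2, 1, 0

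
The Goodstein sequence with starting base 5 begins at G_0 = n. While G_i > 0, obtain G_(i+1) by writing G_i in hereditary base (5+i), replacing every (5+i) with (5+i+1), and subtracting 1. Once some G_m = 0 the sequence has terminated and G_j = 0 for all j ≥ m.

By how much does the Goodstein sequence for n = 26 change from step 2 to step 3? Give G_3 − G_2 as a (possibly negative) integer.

G_0 = 26. HB_5(26) = 5^2 + 1. Bump = 37. G_1 = 36.
G_1 = 36. HB_6(36) = 6^2. Bump = 49. G_2 = 48.
G_2 = 48. HB_7(48) = 6·7 + 6. Bump = 54. G_3 = 53.

5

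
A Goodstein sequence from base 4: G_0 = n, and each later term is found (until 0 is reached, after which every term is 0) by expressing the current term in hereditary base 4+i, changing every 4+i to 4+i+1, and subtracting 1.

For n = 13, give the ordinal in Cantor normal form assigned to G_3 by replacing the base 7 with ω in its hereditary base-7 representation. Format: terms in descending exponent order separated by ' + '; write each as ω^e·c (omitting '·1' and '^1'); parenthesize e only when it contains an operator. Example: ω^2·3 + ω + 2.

13 —HB4→ 3·4 + 1 —bump→ 3·5 + 1 = 16 —(−1)→ 15
15 —HB5→ 3·5 —bump→ 3·6 = 18 —(−1)→ 17
17 —HB6→ 2·6 + 5 —bump→ 2·7 + 5 = 19 —(−1)→ 18
18 —HB7→ 2·7 + 4 —bump→ 2·8 + 4 = 20 —(−1)→ 19

ω·2 + 4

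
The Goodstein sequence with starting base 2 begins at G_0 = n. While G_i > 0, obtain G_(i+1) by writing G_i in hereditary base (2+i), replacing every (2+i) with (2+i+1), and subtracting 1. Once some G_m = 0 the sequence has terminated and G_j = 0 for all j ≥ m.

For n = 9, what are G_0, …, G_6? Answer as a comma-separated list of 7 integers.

base 2: 9 = 2^(2 + 1) + 1; at 3: 3^(3 + 1) + 1 = 82; next = 81
base 3: 81 = 3^(3 + 1); at 4: 4^(4 + 1) = 1024; next = 1023
base 4: 1023 = 3·4^4 + 3·4^3 + 3·4^2 + 3·4 + 3; at 5: 3·5^5 + 3·5^3 + 3·5^2 + 3·5 + 3 = 9843; next = 9842
base 5: 9842 = 3·5^5 + 3·5^3 + 3·5^2 + 3·5 + 2; at 6: 3·6^6 + 3·6^3 + 3·6^2 + 3·6 + 2 = 140744; next = 140743
base 6: 140743 = 3·6^6 + 3·6^3 + 3·6^2 + 3·6 + 1; at 7: 3·7^7 + 3·7^3 + 3·7^2 + 3·7 + 1 = 2471827; next = 2471826
base 7: 2471826 = 3·7^7 + 3·7^3 + 3·7^2 + 3·7; at 8: 3·8^8 + 3·8^3 + 3·8^2 + 3·8 = 50333400; next = 50333399

9, 81, 1023, 9842, 140743, 2471826, 50333399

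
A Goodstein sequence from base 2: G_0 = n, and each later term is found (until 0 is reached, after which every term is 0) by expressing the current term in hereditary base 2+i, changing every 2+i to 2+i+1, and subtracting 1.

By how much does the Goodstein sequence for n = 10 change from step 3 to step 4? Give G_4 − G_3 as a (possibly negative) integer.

10 —HB2→ 2^(2 + 1) + 2 —bump→ 3^(3 + 1) + 3 = 84 —(−1)→ 83
83 —HB3→ 3^(3 + 1) + 2 —bump→ 4^(4 + 1) + 2 = 1026 —(−1)→ 1025
1025 —HB4→ 4^(4 + 1) + 1 —bump→ 5^(5 + 1) + 1 = 15626 —(−1)→ 15625
15625 —HB5→ 5^(5 + 1) —bump→ 6^(6 + 1) = 279936 —(−1)→ 279935

264310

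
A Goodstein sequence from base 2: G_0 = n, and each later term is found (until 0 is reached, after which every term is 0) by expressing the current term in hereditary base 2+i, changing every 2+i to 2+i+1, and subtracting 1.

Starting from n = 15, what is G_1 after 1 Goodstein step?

111

(0) 15|_2 = 2^(2 + 1) + 2^2 + 2 + 1 ↦ 3^(3 + 1) + 3^3 + 3 + 1|_3 = 112 ⇒ 111
(1) 111|_3 = 3^(3 + 1) + 3^3 + 3 ↦ 4^(4 + 1) + 4^4 + 4|_4 = 1284 ⇒ 1283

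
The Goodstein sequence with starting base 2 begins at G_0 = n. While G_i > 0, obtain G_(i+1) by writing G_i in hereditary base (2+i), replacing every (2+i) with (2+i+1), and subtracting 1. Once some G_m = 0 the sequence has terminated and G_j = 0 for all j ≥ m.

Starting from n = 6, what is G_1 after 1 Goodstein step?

29

6 —HB2→ 2^2 + 2 —bump→ 3^3 + 3 = 30 —(−1)→ 29
29 —HB3→ 3^3 + 2 —bump→ 4^4 + 2 = 258 —(−1)→ 257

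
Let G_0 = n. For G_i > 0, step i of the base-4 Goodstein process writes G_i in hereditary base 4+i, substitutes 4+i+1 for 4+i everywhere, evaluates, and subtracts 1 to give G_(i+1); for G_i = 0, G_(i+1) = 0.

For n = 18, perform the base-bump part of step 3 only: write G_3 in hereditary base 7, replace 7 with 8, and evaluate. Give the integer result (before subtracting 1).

54

18 —HB4→ 4^2 + 2 —bump→ 5^2 + 2 = 27 —(−1)→ 26
26 —HB5→ 5^2 + 1 —bump→ 6^2 + 1 = 37 —(−1)→ 36
36 —HB6→ 6^2 —bump→ 7^2 = 49 —(−1)→ 48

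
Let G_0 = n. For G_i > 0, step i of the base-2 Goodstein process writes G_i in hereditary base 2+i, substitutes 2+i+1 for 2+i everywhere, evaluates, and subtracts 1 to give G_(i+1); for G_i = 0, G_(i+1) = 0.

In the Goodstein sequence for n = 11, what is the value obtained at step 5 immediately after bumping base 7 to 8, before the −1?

base 2: 11 = 2^(2 + 1) + 2 + 1; at 3: 3^(3 + 1) + 3 + 1 = 85; next = 84
base 3: 84 = 3^(3 + 1) + 3; at 4: 4^(4 + 1) + 4 = 1028; next = 1027
base 4: 1027 = 4^(4 + 1) + 3; at 5: 5^(5 + 1) + 3 = 15628; next = 15627
base 5: 15627 = 5^(5 + 1) + 2; at 6: 6^(6 + 1) + 2 = 279938; next = 279937
base 6: 279937 = 6^(6 + 1) + 1; at 7: 7^(7 + 1) + 1 = 5764802; next = 5764801
base 7: 5764801 = 7^(7 + 1); at 8: 8^(8 + 1) = 134217728; next = 134217727

134217728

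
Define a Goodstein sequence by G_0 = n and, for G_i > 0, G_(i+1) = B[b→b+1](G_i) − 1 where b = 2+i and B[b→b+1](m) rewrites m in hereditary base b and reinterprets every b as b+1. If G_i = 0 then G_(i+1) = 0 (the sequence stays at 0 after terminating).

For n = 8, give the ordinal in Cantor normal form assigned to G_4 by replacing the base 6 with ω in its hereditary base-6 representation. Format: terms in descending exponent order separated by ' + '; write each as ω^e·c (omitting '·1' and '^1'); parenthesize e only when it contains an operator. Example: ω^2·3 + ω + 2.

ω^ω·2 + ω^2·2 + ω + 5

G_0=8  [base 2] 2^(2 + 1)  →[2↦3]→  3^(3 + 1) = 81  −1 ⇒ G_1=80
G_1=80  [base 3] 2·3^3 + 2·3^2 + 2·3 + 2  →[3↦4]→  2·4^4 + 2·4^2 + 2·4 + 2 = 554  −1 ⇒ G_2=553
G_2=553  [base 4] 2·4^4 + 2·4^2 + 2·4 + 1  →[4↦5]→  2·5^5 + 2·5^2 + 2·5 + 1 = 6311  −1 ⇒ G_3=6310
G_3=6310  [base 5] 2·5^5 + 2·5^2 + 2·5  →[5↦6]→  2·6^6 + 2·6^2 + 2·6 = 93396  −1 ⇒ G_4=93395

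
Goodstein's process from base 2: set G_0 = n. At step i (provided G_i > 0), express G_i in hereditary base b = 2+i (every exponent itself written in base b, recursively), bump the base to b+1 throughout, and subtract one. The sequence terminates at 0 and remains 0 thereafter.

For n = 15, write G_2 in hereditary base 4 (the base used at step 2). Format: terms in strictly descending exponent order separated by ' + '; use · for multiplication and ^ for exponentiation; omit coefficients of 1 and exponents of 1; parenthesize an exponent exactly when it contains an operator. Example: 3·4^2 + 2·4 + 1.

4^(4 + 1) + 4^4 + 3

base 2: 15 = 2^(2 + 1) + 2^2 + 2 + 1; at 3: 3^(3 + 1) + 3^3 + 3 + 1 = 112; next = 111
base 3: 111 = 3^(3 + 1) + 3^3 + 3; at 4: 4^(4 + 1) + 4^4 + 4 = 1284; next = 1283
base 4: 1283 = 4^(4 + 1) + 4^4 + 3; at 5: 5^(5 + 1) + 5^5 + 3 = 18753; next = 18752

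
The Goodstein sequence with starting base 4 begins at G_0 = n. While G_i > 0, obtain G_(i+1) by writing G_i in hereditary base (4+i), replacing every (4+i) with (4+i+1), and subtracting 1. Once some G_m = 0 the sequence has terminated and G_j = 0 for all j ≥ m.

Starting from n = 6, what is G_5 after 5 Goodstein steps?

G_0 = 6. HB_4(6) = 4 + 2. Bump = 7. G_1 = 6.
G_1 = 6. HB_5(6) = 5 + 1. Bump = 7. G_2 = 6.
G_2 = 6. HB_6(6) = 6. Bump = 7. G_3 = 6.
G_3 = 6. HB_7(6) = 6. Bump = 6. G_4 = 5.
G_4 = 5. HB_8(5) = 5. Bump = 5. G_5 = 4.

4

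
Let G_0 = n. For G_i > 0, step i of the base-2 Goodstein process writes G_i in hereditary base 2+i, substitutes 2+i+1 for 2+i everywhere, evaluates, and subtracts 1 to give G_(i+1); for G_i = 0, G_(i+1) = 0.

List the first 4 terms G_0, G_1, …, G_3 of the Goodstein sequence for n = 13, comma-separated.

13, 108, 1279, 16092

(0) 13|_2 = 2^(2 + 1) + 2^2 + 1 ↦ 3^(3 + 1) + 3^3 + 1|_3 = 109 ⇒ 108
(1) 108|_3 = 3^(3 + 1) + 3^3 ↦ 4^(4 + 1) + 4^4|_4 = 1280 ⇒ 1279
(2) 1279|_4 = 4^(4 + 1) + 3·4^3 + 3·4^2 + 3·4 + 3 ↦ 5^(5 + 1) + 3·5^3 + 3·5^2 + 3·5 + 3|_5 = 16093 ⇒ 16092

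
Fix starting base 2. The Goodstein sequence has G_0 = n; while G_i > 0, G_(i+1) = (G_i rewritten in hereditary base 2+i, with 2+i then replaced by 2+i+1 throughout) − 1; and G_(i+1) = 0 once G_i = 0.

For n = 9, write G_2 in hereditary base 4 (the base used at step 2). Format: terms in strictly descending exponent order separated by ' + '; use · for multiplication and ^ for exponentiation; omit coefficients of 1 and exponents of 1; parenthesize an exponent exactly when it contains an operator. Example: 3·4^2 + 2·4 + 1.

G_0 = 9. HB_2(9) = 2^(2 + 1) + 1. Bump = 82. G_1 = 81.
G_1 = 81. HB_3(81) = 3^(3 + 1). Bump = 1024. G_2 = 1023.
G_2 = 1023. HB_4(1023) = 3·4^4 + 3·4^3 + 3·4^2 + 3·4 + 3. Bump = 9843. G_3 = 9842.

3·4^4 + 3·4^3 + 3·4^2 + 3·4 + 3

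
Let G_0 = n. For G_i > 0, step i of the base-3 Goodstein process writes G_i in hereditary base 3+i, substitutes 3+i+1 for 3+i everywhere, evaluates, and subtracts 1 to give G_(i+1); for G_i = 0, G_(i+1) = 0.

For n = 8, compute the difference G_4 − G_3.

0

8 —HB3→ 2·3 + 2 —bump→ 2·4 + 2 = 10 —(−1)→ 9
9 —HB4→ 2·4 + 1 —bump→ 2·5 + 1 = 11 —(−1)→ 10
10 —HB5→ 2·5 —bump→ 2·6 = 12 —(−1)→ 11
11 —HB6→ 6 + 5 —bump→ 7 + 5 = 12 —(−1)→ 11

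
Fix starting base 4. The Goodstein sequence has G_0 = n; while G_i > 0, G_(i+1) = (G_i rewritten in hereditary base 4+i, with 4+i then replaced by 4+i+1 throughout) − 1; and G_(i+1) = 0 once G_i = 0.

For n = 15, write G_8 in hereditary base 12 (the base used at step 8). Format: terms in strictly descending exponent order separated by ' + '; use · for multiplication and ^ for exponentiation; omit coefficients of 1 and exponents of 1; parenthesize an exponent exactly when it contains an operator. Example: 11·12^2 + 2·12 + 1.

G_0=15  [base 4] 3·4 + 3  →[4↦5]→  3·5 + 3 = 18  −1 ⇒ G_1=17
G_1=17  [base 5] 3·5 + 2  →[5↦6]→  3·6 + 2 = 20  −1 ⇒ G_2=19
G_2=19  [base 6] 3·6 + 1  →[6↦7]→  3·7 + 1 = 22  −1 ⇒ G_3=21
G_3=21  [base 7] 3·7  →[7↦8]→  3·8 = 24  −1 ⇒ G_4=23
G_4=23  [base 8] 2·8 + 7  →[8↦9]→  2·9 + 7 = 25  −1 ⇒ G_5=24
G_5=24  [base 9] 2·9 + 6  →[9↦10]→  2·10 + 6 = 26  −1 ⇒ G_6=25
G_6=25  [base 10] 2·10 + 5  →[10↦11]→  2·11 + 5 = 27  −1 ⇒ G_7=26
G_7=26  [base 11] 2·11 + 4  →[11↦12]→  2·12 + 4 = 28  −1 ⇒ G_8=27

2·12 + 3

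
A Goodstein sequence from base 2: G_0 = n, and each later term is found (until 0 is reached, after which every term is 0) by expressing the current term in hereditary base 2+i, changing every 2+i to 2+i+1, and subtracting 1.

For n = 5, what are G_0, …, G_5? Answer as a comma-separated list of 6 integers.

5, 27, 255, 467, 775, 1197

G_0 = 5. HB_2(5) = 2^2 + 1. Bump = 28. G_1 = 27.
G_1 = 27. HB_3(27) = 3^3. Bump = 256. G_2 = 255.
G_2 = 255. HB_4(255) = 3·4^3 + 3·4^2 + 3·4 + 3. Bump = 468. G_3 = 467.
G_3 = 467. HB_5(467) = 3·5^3 + 3·5^2 + 3·5 + 2. Bump = 776. G_4 = 775.
G_4 = 775. HB_6(775) = 3·6^3 + 3·6^2 + 3·6 + 1. Bump = 1198. G_5 = 1197.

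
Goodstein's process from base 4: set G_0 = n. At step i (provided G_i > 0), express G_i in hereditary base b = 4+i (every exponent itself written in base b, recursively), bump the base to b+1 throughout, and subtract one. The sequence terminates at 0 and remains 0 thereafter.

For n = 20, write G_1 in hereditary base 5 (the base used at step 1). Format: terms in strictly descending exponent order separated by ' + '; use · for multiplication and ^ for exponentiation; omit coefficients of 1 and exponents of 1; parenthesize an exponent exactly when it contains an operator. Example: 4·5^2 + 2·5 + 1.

20 —HB4→ 4^2 + 4 —bump→ 5^2 + 5 = 30 —(−1)→ 29
29 —HB5→ 5^2 + 4 —bump→ 6^2 + 4 = 40 —(−1)→ 39

5^2 + 4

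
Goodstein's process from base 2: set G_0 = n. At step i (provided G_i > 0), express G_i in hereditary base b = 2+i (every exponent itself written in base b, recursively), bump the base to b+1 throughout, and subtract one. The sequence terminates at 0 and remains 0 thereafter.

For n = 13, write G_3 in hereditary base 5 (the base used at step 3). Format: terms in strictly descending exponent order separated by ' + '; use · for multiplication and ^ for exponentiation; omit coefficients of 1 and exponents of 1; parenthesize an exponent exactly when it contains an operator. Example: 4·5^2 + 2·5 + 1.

5^(5 + 1) + 3·5^3 + 3·5^2 + 3·5 + 2

[0] 13 ≡ 2^(2 + 1) + 2^2 + 1 (base 2). Lift 3: 109. −1: 108.
[1] 108 ≡ 3^(3 + 1) + 3^3 (base 3). Lift 4: 1280. −1: 1279.
[2] 1279 ≡ 4^(4 + 1) + 3·4^3 + 3·4^2 + 3·4 + 3 (base 4). Lift 5: 16093. −1: 16092.
[3] 16092 ≡ 5^(5 + 1) + 3·5^3 + 3·5^2 + 3·5 + 2 (base 5). Lift 6: 280712. −1: 280711.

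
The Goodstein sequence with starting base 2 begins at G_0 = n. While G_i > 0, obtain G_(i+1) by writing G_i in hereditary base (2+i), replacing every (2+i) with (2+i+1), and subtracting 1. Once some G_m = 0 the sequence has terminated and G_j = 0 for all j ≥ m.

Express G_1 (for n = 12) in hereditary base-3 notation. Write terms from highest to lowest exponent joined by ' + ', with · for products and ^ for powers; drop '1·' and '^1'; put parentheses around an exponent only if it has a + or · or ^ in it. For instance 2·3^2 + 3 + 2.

(0) 12|_2 = 2^(2 + 1) + 2^2 ↦ 3^(3 + 1) + 3^3|_3 = 108 ⇒ 107
(1) 107|_3 = 3^(3 + 1) + 2·3^2 + 2·3 + 2 ↦ 4^(4 + 1) + 2·4^2 + 2·4 + 2|_4 = 1066 ⇒ 1065

3^(3 + 1) + 2·3^2 + 2·3 + 2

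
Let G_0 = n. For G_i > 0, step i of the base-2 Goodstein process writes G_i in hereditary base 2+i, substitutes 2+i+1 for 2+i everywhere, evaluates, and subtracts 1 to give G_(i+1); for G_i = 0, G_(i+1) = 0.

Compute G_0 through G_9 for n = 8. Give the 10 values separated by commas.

8, 80, 553, 6310, 93395, 1647195, 33554571, 774841151, 20000000211, 570623341475

G_0=8  [base 2] 2^(2 + 1)  →[2↦3]→  3^(3 + 1) = 81  −1 ⇒ G_1=80
G_1=80  [base 3] 2·3^3 + 2·3^2 + 2·3 + 2  →[3↦4]→  2·4^4 + 2·4^2 + 2·4 + 2 = 554  −1 ⇒ G_2=553
G_2=553  [base 4] 2·4^4 + 2·4^2 + 2·4 + 1  →[4↦5]→  2·5^5 + 2·5^2 + 2·5 + 1 = 6311  −1 ⇒ G_3=6310
G_3=6310  [base 5] 2·5^5 + 2·5^2 + 2·5  →[5↦6]→  2·6^6 + 2·6^2 + 2·6 = 93396  −1 ⇒ G_4=93395
G_4=93395  [base 6] 2·6^6 + 2·6^2 + 6 + 5  →[6↦7]→  2·7^7 + 2·7^2 + 7 + 5 = 1647196  −1 ⇒ G_5=1647195
G_5=1647195  [base 7] 2·7^7 + 2·7^2 + 7 + 4  →[7↦8]→  2·8^8 + 2·8^2 + 8 + 4 = 33554572  −1 ⇒ G_6=33554571
G_6=33554571  [base 8] 2·8^8 + 2·8^2 + 8 + 3  →[8↦9]→  2·9^9 + 2·9^2 + 9 + 3 = 774841152  −1 ⇒ G_7=774841151
G_7=774841151  [base 9] 2·9^9 + 2·9^2 + 9 + 2  →[9↦10]→  2·10^10 + 2·10^2 + 10 + 2 = 20000000212  −1 ⇒ G_8=20000000211
G_8=20000000211  [base 10] 2·10^10 + 2·10^2 + 10 + 1  →[10↦11]→  2·11^11 + 2·11^2 + 11 + 1 = 570623341476  −1 ⇒ G_9=570623341475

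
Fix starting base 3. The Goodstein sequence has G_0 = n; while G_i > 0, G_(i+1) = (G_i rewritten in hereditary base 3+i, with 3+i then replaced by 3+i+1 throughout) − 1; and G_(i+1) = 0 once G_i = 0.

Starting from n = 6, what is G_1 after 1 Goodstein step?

G_0 = 6. HB_3(6) = 2·3. Bump = 8. G_1 = 7.
G_1 = 7. HB_4(7) = 4 + 3. Bump = 8. G_2 = 7.

7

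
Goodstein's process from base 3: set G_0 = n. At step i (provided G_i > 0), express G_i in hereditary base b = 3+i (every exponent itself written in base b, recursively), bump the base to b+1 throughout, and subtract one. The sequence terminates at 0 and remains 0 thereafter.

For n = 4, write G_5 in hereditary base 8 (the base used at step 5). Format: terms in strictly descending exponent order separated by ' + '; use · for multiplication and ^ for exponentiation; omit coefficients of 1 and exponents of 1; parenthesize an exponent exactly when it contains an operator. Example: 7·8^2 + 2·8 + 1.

1

[0] 4 ≡ 3 + 1 (base 3). Lift 4: 5. −1: 4.
[1] 4 ≡ 4 (base 4). Lift 5: 5. −1: 4.
[2] 4 ≡ 4 (base 5). Lift 6: 4. −1: 3.
[3] 3 ≡ 3 (base 6). Lift 7: 3. −1: 2.
[4] 2 ≡ 2 (base 7). Lift 8: 2. −1: 1.
[5] 1 ≡ 1 (base 8). Lift 9: 1. −1: 0.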